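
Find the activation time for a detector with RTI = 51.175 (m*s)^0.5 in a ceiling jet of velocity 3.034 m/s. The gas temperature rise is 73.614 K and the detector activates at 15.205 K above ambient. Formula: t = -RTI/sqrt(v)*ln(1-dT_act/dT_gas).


dT_act/dT_gas = 0.20655
ln(1 - 0.20655) = -0.23137
t = -51.175 / sqrt(3.034) * -0.23137 = 6.7975 s

6.7975 s


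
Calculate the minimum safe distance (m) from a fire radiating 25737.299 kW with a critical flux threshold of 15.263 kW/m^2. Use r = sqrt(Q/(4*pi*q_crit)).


4*pi*q_crit = 191.80
Q/(4*pi*q_crit) = 134.19
r = sqrt(134.19) = 11.584 m

11.584 m


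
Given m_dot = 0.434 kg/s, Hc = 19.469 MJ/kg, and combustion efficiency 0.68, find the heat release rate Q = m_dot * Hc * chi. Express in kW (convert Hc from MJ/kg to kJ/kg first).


Hc = 19.469 MJ/kg = 19.469 * 1000 kJ/kg = 19469 kJ/kg
Q = 0.434 kg/s * 19469 kJ/kg * 0.68 = 5745.7 kW

5745.7 kW


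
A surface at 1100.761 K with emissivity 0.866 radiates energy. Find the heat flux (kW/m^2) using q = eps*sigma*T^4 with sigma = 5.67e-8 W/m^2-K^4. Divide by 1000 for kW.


T^4 = 1.4682e+12
q = 0.866 * 5.67e-8 * 1.4682e+12 / 1000 = 72.090 kW/m^2

72.090 kW/m^2


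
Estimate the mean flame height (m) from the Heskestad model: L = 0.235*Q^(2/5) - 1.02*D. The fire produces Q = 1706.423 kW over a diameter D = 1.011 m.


Q^(2/5) = 19.626
0.235 * Q^(2/5) = 4.6121
1.02 * D = 1.0312
L = 3.5809 m

3.5809 m


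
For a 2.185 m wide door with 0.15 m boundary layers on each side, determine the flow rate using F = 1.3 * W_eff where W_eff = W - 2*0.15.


W_eff = 2.185 - 0.30 = 1.885 m
F = 1.3 * 1.885 = 2.4505 persons/s

2.4505 persons/s


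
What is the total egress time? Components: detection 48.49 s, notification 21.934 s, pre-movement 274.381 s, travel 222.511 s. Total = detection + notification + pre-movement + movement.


Total = 48.49 + 21.934 + 274.381 + 222.511 = 567.316 s

567.316 s


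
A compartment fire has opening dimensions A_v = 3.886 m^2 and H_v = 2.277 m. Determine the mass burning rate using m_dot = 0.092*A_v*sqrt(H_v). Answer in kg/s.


sqrt(H_v) = 1.5090
m_dot = 0.092 * 3.886 * 1.5090 = 0.53948 kg/s

0.53948 kg/s


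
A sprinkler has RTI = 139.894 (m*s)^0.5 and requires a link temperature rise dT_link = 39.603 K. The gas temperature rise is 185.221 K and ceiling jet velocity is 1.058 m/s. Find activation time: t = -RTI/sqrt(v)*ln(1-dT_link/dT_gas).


dT_link/dT_gas = 0.21381
ln(1 - 0.21381) = -0.24056
t = -139.894 / sqrt(1.058) * -0.24056 = 32.718 s

32.718 s


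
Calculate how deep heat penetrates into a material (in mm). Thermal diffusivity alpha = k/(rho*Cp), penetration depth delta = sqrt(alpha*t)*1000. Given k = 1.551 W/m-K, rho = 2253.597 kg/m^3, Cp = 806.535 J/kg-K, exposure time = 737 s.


alpha = 1.551 / (2253.597 * 806.535) = 8.5332e-07 m^2/s
alpha * t = 0.00062890
delta = sqrt(0.00062890) * 1000 = 25.078 mm

25.078 mm


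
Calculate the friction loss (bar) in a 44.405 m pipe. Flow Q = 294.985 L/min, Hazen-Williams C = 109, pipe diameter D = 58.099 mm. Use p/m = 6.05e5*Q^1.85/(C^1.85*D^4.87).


Q^1.85 = 37079
C^1.85 = 5878.1
D^4.87 = 3.9039e+08
p/m = 0.0097756 bar/m
p_total = 0.0097756 * 44.405 = 0.43409 bar

0.43409 bar


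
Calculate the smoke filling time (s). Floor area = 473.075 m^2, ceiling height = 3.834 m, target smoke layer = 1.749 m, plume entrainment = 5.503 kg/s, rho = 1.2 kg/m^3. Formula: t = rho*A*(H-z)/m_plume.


H - z = 2.085 m
t = 1.2 * 473.075 * 2.085 / 5.503 = 215.09 s

215.09 s


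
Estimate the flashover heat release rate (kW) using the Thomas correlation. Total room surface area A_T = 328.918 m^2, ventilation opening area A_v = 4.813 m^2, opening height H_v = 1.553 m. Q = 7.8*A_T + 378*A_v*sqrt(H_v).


7.8*A_T = 2565.6
sqrt(H_v) = 1.2462
378*A_v*sqrt(H_v) = 2267.2
Q = 2565.6 + 2267.2 = 4832.8 kW

4832.8 kW


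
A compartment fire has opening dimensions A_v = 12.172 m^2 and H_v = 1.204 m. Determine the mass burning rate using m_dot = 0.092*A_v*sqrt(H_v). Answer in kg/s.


sqrt(H_v) = 1.0973
m_dot = 0.092 * 12.172 * 1.0973 = 1.2287 kg/s

1.2287 kg/s


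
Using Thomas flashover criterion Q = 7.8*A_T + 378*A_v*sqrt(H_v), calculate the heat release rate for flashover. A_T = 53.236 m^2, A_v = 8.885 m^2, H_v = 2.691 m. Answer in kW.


7.8*A_T = 415.24
sqrt(H_v) = 1.6404
378*A_v*sqrt(H_v) = 5509.4
Q = 415.24 + 5509.4 = 5924.7 kW

5924.7 kW


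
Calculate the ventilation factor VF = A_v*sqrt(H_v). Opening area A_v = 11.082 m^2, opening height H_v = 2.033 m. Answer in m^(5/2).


sqrt(H_v) = 1.4258
VF = 11.082 * 1.4258 = 15.801 m^(5/2)

15.801 m^(5/2)


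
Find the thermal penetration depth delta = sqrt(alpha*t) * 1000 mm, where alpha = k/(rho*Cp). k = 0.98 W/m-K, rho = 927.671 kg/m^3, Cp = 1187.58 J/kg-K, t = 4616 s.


alpha = 0.98 / (927.671 * 1187.58) = 8.8955e-07 m^2/s
alpha * t = 0.0041062
delta = sqrt(0.0041062) * 1000 = 64.079 mm

64.079 mm


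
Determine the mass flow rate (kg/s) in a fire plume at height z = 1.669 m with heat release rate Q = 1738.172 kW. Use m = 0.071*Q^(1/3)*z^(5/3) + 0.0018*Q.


Q^(1/3) = 12.024
z^(5/3) = 2.3483
First term = 0.071 * 12.024 * 2.3483 = 2.0047
Second term = 0.0018 * 1738.172 = 3.1287
m = 5.1334 kg/s

5.1334 kg/s


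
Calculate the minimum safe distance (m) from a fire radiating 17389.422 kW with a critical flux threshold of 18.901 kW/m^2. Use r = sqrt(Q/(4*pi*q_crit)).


4*pi*q_crit = 237.52
Q/(4*pi*q_crit) = 73.213
r = sqrt(73.213) = 8.5565 m

8.5565 m


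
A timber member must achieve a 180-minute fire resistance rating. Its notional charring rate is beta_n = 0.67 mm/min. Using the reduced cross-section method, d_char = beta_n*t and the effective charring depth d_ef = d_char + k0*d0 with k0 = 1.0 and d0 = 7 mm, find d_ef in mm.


d_char = 0.67 * 180 = 120.6 mm
d_ef = 120.6 + 1.0*7 = 127.6 mm

127.6 mm


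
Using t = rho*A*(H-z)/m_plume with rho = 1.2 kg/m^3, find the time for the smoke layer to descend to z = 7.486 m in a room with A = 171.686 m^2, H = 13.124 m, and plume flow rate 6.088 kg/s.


H - z = 5.638 m
t = 1.2 * 171.686 * 5.638 / 6.088 = 190.79 s

190.79 s


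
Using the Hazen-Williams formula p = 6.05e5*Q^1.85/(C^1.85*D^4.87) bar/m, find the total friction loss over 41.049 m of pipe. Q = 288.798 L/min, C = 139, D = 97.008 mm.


Q^1.85 = 35653
C^1.85 = 9216.7
D^4.87 = 4.7397e+09
p/m = 0.00049377 bar/m
p_total = 0.00049377 * 41.049 = 0.020269 bar

0.020269 bar


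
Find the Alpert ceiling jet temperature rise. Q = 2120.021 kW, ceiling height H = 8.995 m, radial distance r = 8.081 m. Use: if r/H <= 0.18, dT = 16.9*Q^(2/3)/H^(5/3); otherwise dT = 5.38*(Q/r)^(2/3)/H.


r/H = 8.081 / 8.995 = 0.89839
r/H > 0.18, so dT = 5.38*(Q/r)^(2/3)/H
Q/r = 262.35
(Q/r)^(2/3) = 40.981
dT = 5.38 * 40.981 / 8.995 = 24.511 K

24.511 K


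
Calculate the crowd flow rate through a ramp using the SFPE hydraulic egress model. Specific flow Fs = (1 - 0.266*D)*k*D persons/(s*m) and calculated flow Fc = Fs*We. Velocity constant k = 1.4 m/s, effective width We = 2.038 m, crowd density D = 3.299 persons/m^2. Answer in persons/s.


1 - 0.266*D = 1 - 0.266*3.299 = 0.12247
Fs = 0.12247 * 1.4 * 3.299 = 0.56562 persons/(s*m)
Fc = 0.56562 * 2.038 = 1.1527 persons/s

1.1527 persons/s


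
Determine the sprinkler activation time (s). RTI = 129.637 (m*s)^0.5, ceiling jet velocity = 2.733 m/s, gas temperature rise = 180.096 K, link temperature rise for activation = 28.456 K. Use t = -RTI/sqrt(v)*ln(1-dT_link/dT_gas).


dT_link/dT_gas = 0.15800
ln(1 - 0.15800) = -0.17198
t = -129.637 / sqrt(2.733) * -0.17198 = 13.486 s

13.486 s


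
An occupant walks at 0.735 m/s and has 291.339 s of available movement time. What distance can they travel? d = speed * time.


d = 0.735 * 291.339 = 214.13 m

214.13 m


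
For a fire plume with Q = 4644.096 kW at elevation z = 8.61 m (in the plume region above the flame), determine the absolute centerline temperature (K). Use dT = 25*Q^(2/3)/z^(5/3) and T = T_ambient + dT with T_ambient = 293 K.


Q^(2/3) = 278.36
z^(5/3) = 36.169
dT = 25 * 278.36 / 36.169 = 192.40 K
T = 293 + 192.40 = 485.40 K

485.40 K


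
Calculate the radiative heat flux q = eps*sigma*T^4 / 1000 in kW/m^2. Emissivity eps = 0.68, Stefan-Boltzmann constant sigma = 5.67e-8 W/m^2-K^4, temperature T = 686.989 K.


T^4 = 2.2274e+11
q = 0.68 * 5.67e-8 * 2.2274e+11 / 1000 = 8.5880 kW/m^2

8.5880 kW/m^2


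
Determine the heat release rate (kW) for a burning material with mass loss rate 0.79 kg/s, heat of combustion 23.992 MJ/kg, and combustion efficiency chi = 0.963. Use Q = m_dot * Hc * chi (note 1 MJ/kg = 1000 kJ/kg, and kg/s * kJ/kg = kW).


Hc = 23.992 MJ/kg = 23.992 * 1000 kJ/kg = 23992 kJ/kg
Q = 0.79 kg/s * 23992 kJ/kg * 0.963 = 18252 kW

18252 kW


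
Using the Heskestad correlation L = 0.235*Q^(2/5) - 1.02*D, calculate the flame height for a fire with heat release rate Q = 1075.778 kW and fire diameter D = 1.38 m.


Q^(2/5) = 16.319
0.235 * Q^(2/5) = 3.8349
1.02 * D = 1.4076
L = 2.4273 m

2.4273 m


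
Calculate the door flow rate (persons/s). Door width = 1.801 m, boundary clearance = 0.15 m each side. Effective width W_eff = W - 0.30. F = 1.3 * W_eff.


W_eff = 1.801 - 0.30 = 1.501 m
F = 1.3 * 1.501 = 1.9513 persons/s

1.9513 persons/s


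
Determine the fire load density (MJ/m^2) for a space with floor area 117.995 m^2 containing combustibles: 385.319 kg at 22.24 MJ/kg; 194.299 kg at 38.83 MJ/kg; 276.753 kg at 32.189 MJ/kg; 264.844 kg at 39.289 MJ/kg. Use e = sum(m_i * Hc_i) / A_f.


Total energy = 385.319*22.24 + 194.299*38.83 + 276.753*32.189 + 264.844*39.289
= 8569.495 + 7544.630 + 8908.402 + 10405.46
= 35427.98 MJ
e = 35427.98 / 117.995 = 300.25 MJ/m^2

300.25 MJ/m^2


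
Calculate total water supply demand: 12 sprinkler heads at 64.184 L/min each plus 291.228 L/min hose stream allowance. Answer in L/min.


Sprinkler demand = 12 * 64.184 = 770.208 L/min
Total = 770.208 + 291.228 = 1061.436 L/min

1061.436 L/min


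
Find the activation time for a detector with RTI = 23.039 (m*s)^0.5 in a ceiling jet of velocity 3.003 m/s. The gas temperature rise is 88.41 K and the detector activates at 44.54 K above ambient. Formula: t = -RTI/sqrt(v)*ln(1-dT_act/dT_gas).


dT_act/dT_gas = 0.50379
ln(1 - 0.50379) = -0.70075
t = -23.039 / sqrt(3.003) * -0.70075 = 9.3165 s

9.3165 s


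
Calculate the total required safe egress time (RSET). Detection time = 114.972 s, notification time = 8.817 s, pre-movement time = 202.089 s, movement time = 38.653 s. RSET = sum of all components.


Total = 114.972 + 8.817 + 202.089 + 38.653 = 364.531 s

364.531 s


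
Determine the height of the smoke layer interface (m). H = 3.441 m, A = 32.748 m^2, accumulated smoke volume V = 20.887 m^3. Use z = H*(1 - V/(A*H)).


V/(A*H) = 0.18536
1 - 0.18536 = 0.81464
z = 3.441 * 0.81464 = 2.8032 m

2.8032 m


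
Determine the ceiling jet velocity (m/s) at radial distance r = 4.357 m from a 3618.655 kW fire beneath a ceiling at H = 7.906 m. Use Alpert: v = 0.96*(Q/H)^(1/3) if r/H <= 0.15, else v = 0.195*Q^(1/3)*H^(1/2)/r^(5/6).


r/H = 4.357 / 7.906 = 0.55110
r/H > 0.15, so v = 0.195*Q^(1/3)*H^(1/2)/r^(5/6)
Q^(1/3) = 15.353
H^(1/2) = 2.8118
r^(5/6) = 3.4092
v = 0.195 * 15.353 * 2.8118 / 3.4092 = 2.4691 m/s

2.4691 m/s


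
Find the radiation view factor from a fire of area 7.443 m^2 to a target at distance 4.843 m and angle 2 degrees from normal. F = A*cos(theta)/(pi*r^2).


cos(2 deg) = 0.99939
pi*r^2 = 73.685
F = 7.443 * 0.99939 / 73.685 = 0.10095

0.10095


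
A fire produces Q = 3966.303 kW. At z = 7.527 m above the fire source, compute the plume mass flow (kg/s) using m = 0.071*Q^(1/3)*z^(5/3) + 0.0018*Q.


Q^(1/3) = 15.829
z^(5/3) = 28.909
First term = 0.071 * 15.829 * 28.909 = 32.491
Second term = 0.0018 * 3966.303 = 7.1393
m = 39.630 kg/s

39.630 kg/s


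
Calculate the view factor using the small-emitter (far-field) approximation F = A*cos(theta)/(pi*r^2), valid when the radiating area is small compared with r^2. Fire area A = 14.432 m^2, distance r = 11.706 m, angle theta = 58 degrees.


cos(58 deg) = 0.52992
pi*r^2 = 430.49
F = 14.432 * 0.52992 / 430.49 = 0.017765

0.017765


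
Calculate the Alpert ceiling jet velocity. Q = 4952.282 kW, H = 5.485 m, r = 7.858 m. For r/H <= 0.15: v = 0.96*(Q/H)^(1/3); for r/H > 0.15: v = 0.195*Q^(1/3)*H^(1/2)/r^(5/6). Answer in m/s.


r/H = 7.858 / 5.485 = 1.4326
r/H > 0.15, so v = 0.195*Q^(1/3)*H^(1/2)/r^(5/6)
Q^(1/3) = 17.045
H^(1/2) = 2.3420
r^(5/6) = 5.5731
v = 0.195 * 17.045 * 2.3420 / 5.5731 = 1.3968 m/s

1.3968 m/s


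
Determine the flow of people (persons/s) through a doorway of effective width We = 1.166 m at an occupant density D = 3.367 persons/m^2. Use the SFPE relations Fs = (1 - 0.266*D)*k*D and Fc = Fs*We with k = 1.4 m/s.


1 - 0.266*D = 1 - 0.266*3.367 = 0.10438
Fs = 0.10438 * 1.4 * 3.367 = 0.49202 persons/(s*m)
Fc = 0.49202 * 1.166 = 0.57369 persons/s

0.57369 persons/s


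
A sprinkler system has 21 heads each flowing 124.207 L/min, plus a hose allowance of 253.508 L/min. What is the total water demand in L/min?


Sprinkler demand = 21 * 124.207 = 2608.347 L/min
Total = 2608.347 + 253.508 = 2861.855 L/min

2861.855 L/min


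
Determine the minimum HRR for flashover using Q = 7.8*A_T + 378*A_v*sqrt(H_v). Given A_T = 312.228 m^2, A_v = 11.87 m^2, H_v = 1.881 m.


7.8*A_T = 2435.4
sqrt(H_v) = 1.3715
378*A_v*sqrt(H_v) = 6153.7
Q = 2435.4 + 6153.7 = 8589.1 kW

8589.1 kW


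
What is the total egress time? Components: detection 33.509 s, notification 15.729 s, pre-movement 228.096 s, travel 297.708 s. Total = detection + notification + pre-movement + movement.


Total = 33.509 + 15.729 + 228.096 + 297.708 = 575.042 s

575.042 s


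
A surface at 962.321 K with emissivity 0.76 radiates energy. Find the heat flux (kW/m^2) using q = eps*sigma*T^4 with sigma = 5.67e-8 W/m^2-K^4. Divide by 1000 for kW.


T^4 = 8.5759e+11
q = 0.76 * 5.67e-8 * 8.5759e+11 / 1000 = 36.955 kW/m^2

36.955 kW/m^2


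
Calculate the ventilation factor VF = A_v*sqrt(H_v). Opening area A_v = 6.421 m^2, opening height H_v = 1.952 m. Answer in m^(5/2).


sqrt(H_v) = 1.3971
VF = 6.421 * 1.3971 = 8.9710 m^(5/2)

8.9710 m^(5/2)


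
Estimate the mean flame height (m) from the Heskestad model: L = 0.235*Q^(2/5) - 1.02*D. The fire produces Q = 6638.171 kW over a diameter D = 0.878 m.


Q^(2/5) = 33.792
0.235 * Q^(2/5) = 7.9412
1.02 * D = 0.89556
L = 7.0457 m

7.0457 m


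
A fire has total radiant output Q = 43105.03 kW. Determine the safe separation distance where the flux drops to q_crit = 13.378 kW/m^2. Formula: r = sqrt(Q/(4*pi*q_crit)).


4*pi*q_crit = 168.11
Q/(4*pi*q_crit) = 256.41
r = sqrt(256.41) = 16.013 m

16.013 m


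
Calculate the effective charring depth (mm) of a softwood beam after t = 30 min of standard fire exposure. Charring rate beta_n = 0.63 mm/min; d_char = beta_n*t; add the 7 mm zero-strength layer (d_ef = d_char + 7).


d_char = 0.63 * 30 = 18.9 mm
d_ef = 18.9 + 1.0*7 = 25.9 mm

25.9 mm


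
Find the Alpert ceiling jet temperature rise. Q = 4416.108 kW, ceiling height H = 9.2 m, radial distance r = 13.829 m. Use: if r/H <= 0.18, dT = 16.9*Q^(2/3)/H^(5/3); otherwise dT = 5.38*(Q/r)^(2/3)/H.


r/H = 13.829 / 9.2 = 1.5032
r/H > 0.18, so dT = 5.38*(Q/r)^(2/3)/H
Q/r = 319.34
(Q/r)^(2/3) = 46.720
dT = 5.38 * 46.720 / 9.2 = 27.321 K

27.321 K


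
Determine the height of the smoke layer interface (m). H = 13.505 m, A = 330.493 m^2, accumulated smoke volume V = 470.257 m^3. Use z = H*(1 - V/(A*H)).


V/(A*H) = 0.10536
1 - 0.10536 = 0.89464
z = 13.505 * 0.89464 = 12.082 m

12.082 m


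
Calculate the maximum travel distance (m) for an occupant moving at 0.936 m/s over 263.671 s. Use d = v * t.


d = 0.936 * 263.671 = 246.80 m

246.80 m


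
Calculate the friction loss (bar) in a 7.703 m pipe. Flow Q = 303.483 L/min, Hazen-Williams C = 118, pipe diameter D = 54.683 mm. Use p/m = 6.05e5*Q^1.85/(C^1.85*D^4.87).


Q^1.85 = 39079
C^1.85 = 6807.4
D^4.87 = 2.9063e+08
p/m = 0.011950 bar/m
p_total = 0.011950 * 7.703 = 0.092054 bar

0.092054 bar


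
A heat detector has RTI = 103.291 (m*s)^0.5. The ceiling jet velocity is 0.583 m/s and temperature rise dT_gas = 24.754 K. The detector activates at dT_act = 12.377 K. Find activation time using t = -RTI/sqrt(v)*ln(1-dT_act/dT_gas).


dT_act/dT_gas = 0.5
ln(1 - 0.5) = -0.69315
t = -103.291 / sqrt(0.583) * -0.69315 = 93.768 s

93.768 s


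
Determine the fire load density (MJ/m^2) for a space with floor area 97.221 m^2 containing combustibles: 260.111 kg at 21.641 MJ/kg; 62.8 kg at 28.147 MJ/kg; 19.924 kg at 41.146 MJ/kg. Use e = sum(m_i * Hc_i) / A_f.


Total energy = 260.111*21.641 + 62.8*28.147 + 19.924*41.146
= 5629.062 + 1767.632 + 819.7929
= 8216.487 MJ
e = 8216.487 / 97.221 = 84.513 MJ/m^2

84.513 MJ/m^2


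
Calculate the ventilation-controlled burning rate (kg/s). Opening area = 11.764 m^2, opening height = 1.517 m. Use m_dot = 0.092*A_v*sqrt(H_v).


sqrt(H_v) = 1.2317
m_dot = 0.092 * 11.764 * 1.2317 = 1.3330 kg/s

1.3330 kg/s


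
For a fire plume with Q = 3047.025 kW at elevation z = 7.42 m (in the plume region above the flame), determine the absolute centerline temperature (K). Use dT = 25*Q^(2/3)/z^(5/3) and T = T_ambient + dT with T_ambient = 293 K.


Q^(2/3) = 210.18
z^(5/3) = 28.228
dT = 25 * 210.18 / 28.228 = 186.14 K
T = 293 + 186.14 = 479.14 K

479.14 K


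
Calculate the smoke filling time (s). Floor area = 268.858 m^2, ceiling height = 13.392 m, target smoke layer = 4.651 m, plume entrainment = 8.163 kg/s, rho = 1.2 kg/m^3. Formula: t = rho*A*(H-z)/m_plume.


H - z = 8.741 m
t = 1.2 * 268.858 * 8.741 / 8.163 = 345.47 s

345.47 s


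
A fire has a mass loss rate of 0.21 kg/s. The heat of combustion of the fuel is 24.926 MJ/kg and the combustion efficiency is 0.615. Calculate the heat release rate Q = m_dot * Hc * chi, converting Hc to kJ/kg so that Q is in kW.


Hc = 24.926 MJ/kg = 24.926 * 1000 kJ/kg = 24926 kJ/kg
Q = 0.21 kg/s * 24926 kJ/kg * 0.615 = 3219.2 kW

3219.2 kW


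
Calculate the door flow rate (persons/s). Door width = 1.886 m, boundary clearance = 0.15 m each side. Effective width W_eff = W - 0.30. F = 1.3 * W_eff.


W_eff = 1.886 - 0.30 = 1.586 m
F = 1.3 * 1.586 = 2.0618 persons/s

2.0618 persons/s


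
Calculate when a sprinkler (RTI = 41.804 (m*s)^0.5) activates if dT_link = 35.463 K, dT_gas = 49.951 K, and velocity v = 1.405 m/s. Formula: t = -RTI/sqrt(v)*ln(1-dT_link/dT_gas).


dT_link/dT_gas = 0.70996
ln(1 - 0.70996) = -1.2377
t = -41.804 / sqrt(1.405) * -1.2377 = 43.652 s

43.652 s


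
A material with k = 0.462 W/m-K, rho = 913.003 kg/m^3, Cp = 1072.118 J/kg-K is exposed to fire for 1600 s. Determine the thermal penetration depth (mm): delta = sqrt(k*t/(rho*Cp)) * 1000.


alpha = 0.462 / (913.003 * 1072.118) = 4.7198e-07 m^2/s
alpha * t = 0.00075517
delta = sqrt(0.00075517) * 1000 = 27.480 mm

27.480 mm


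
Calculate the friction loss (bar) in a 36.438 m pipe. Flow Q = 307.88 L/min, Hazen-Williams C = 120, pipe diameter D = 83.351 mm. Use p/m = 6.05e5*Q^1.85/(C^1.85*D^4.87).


Q^1.85 = 40133
C^1.85 = 7022.4
D^4.87 = 2.2638e+09
p/m = 0.0015274 bar/m
p_total = 0.0015274 * 36.438 = 0.055654 bar

0.055654 bar


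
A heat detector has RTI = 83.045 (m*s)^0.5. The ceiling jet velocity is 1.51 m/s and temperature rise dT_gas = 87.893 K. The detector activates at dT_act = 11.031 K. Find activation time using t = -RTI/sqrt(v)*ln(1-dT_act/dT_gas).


dT_act/dT_gas = 0.12550
ln(1 - 0.12550) = -0.13411
t = -83.045 / sqrt(1.51) * -0.13411 = 9.0632 s

9.0632 s


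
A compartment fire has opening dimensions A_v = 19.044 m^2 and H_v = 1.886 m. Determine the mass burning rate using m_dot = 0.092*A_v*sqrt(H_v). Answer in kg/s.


sqrt(H_v) = 1.3733
m_dot = 0.092 * 19.044 * 1.3733 = 2.4061 kg/s

2.4061 kg/s


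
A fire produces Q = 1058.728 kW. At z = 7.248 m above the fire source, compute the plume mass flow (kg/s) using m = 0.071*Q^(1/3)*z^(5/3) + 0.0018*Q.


Q^(1/3) = 10.192
z^(5/3) = 27.145
First term = 0.071 * 10.192 * 27.145 = 19.643
Second term = 0.0018 * 1058.728 = 1.9057
m = 21.549 kg/s

21.549 kg/s


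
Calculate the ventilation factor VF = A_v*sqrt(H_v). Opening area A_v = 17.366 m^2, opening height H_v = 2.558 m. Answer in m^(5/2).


sqrt(H_v) = 1.5994
VF = 17.366 * 1.5994 = 27.775 m^(5/2)

27.775 m^(5/2)


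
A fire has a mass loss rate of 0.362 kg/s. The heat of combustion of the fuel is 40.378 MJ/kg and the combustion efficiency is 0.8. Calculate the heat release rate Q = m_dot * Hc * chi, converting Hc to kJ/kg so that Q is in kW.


Hc = 40.378 MJ/kg = 40.378 * 1000 kJ/kg = 40378 kJ/kg
Q = 0.362 kg/s * 40378 kJ/kg * 0.8 = 11693 kW

11693 kW


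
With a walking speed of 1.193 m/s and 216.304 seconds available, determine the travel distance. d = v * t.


d = 1.193 * 216.304 = 258.05 m

258.05 m


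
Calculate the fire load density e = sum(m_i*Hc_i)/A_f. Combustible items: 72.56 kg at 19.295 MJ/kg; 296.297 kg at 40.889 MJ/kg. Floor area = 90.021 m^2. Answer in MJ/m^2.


Total energy = 72.56*19.295 + 296.297*40.889
= 1400.045 + 12115.29
= 13515.33 MJ
e = 13515.33 / 90.021 = 150.14 MJ/m^2

150.14 MJ/m^2


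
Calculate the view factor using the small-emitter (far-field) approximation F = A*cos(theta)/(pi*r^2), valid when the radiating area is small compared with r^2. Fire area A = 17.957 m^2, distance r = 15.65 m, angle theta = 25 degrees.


cos(25 deg) = 0.90631
pi*r^2 = 769.45
F = 17.957 * 0.90631 / 769.45 = 0.021151

0.021151


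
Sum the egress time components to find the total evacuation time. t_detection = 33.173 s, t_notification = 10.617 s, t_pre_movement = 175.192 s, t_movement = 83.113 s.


Total = 33.173 + 10.617 + 175.192 + 83.113 = 302.095 s

302.095 s


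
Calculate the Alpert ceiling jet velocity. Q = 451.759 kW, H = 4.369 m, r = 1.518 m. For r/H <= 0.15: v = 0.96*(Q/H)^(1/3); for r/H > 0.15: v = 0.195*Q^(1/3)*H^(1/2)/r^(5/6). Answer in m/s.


r/H = 1.518 / 4.369 = 0.34745
r/H > 0.15, so v = 0.195*Q^(1/3)*H^(1/2)/r^(5/6)
Q^(1/3) = 7.6731
H^(1/2) = 2.0902
r^(5/6) = 1.4160
v = 0.195 * 7.6731 * 2.0902 / 1.4160 = 2.2087 m/s

2.2087 m/s


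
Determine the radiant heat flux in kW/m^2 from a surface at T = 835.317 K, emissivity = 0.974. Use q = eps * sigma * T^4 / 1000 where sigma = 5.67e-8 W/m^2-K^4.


T^4 = 4.8686e+11
q = 0.974 * 5.67e-8 * 4.8686e+11 / 1000 = 26.887 kW/m^2

26.887 kW/m^2


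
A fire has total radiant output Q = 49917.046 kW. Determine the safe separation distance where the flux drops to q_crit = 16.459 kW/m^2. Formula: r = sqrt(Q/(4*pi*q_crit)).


4*pi*q_crit = 206.83
Q/(4*pi*q_crit) = 241.34
r = sqrt(241.34) = 15.535 m

15.535 m


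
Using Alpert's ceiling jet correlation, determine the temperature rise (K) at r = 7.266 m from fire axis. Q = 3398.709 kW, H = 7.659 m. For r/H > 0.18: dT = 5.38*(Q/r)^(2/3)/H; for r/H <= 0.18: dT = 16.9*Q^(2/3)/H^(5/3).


r/H = 7.266 / 7.659 = 0.94869
r/H > 0.18, so dT = 5.38*(Q/r)^(2/3)/H
Q/r = 467.76
(Q/r)^(2/3) = 60.258
dT = 5.38 * 60.258 / 7.659 = 42.327 K

42.327 K


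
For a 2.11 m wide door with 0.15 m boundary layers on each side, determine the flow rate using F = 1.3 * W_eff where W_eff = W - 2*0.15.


W_eff = 2.11 - 0.30 = 1.81 m
F = 1.3 * 1.81 = 2.353 persons/s

2.353 persons/s


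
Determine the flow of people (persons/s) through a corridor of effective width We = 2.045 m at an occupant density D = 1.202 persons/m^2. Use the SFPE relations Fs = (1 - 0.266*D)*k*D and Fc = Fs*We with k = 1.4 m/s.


1 - 0.266*D = 1 - 0.266*1.202 = 0.68027
Fs = 0.68027 * 1.4 * 1.202 = 1.1448 persons/(s*m)
Fc = 1.1448 * 2.045 = 2.3410 persons/s

2.3410 persons/s


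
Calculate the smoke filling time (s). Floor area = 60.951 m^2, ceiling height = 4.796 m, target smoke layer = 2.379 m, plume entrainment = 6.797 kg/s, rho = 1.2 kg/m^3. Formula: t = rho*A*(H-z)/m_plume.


H - z = 2.417 m
t = 1.2 * 60.951 * 2.417 / 6.797 = 26.009 s

26.009 s


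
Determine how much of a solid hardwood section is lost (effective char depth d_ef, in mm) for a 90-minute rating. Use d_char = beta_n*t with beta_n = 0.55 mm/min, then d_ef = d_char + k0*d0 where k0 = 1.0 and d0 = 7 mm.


d_char = 0.55 * 90 = 49.5 mm
d_ef = 49.5 + 1.0*7 = 56.5 mm

56.5 mm


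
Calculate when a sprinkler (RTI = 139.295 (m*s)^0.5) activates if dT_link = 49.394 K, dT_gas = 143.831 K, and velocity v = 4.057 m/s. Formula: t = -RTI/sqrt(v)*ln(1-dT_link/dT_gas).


dT_link/dT_gas = 0.34342
ln(1 - 0.34342) = -0.42071
t = -139.295 / sqrt(4.057) * -0.42071 = 29.095 s

29.095 s


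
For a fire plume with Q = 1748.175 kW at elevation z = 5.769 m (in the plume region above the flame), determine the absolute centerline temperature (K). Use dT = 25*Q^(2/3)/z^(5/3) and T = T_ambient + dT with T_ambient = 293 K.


Q^(2/3) = 145.12
z^(5/3) = 18.557
dT = 25 * 145.12 / 18.557 = 195.51 K
T = 293 + 195.51 = 488.51 K

488.51 K


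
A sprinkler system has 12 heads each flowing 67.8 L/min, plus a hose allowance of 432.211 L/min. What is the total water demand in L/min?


Sprinkler demand = 12 * 67.8 = 813.6 L/min
Total = 813.6 + 432.211 = 1245.811 L/min

1245.811 L/min


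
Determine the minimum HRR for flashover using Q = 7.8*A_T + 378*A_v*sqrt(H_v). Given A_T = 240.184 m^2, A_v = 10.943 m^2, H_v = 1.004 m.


7.8*A_T = 1873.4
sqrt(H_v) = 1.0020
378*A_v*sqrt(H_v) = 4144.7
Q = 1873.4 + 4144.7 = 6018.2 kW

6018.2 kW


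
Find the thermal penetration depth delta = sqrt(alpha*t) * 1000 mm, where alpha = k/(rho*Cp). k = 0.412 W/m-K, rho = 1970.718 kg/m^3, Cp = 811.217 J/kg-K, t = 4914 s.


alpha = 0.412 / (1970.718 * 811.217) = 2.5771e-07 m^2/s
alpha * t = 0.0012664
delta = sqrt(0.0012664) * 1000 = 35.587 mm

35.587 mm


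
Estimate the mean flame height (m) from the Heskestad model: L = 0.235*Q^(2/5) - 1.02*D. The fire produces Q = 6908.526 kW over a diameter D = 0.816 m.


Q^(2/5) = 34.336
0.235 * Q^(2/5) = 8.0690
1.02 * D = 0.83232
L = 7.2367 m

7.2367 m


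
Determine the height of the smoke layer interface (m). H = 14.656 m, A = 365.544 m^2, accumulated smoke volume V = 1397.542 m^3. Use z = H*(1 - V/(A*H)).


V/(A*H) = 0.26086
1 - 0.26086 = 0.73914
z = 14.656 * 0.73914 = 10.833 m

10.833 m


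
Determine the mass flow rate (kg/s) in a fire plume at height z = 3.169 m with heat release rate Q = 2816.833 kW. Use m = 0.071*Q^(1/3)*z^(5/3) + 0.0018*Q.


Q^(1/3) = 14.123
z^(5/3) = 6.8371
First term = 0.071 * 14.123 * 6.8371 = 6.8557
Second term = 0.0018 * 2816.833 = 5.0703
m = 11.926 kg/s

11.926 kg/s


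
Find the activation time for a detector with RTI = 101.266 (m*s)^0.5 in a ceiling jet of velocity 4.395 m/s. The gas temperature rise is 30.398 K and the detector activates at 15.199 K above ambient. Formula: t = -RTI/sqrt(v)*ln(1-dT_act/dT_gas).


dT_act/dT_gas = 0.5
ln(1 - 0.5) = -0.69315
t = -101.266 / sqrt(4.395) * -0.69315 = 33.482 s

33.482 s


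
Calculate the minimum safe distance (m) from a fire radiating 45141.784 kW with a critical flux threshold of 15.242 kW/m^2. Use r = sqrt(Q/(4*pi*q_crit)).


4*pi*q_crit = 191.54
Q/(4*pi*q_crit) = 235.68
r = sqrt(235.68) = 15.352 m

15.352 m


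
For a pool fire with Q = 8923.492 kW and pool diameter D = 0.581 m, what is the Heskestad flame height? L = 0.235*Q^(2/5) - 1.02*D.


Q^(2/5) = 38.038
0.235 * Q^(2/5) = 8.9389
1.02 * D = 0.59262
L = 8.3462 m

8.3462 m


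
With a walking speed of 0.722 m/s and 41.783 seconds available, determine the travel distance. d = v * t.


d = 0.722 * 41.783 = 30.167 m

30.167 m


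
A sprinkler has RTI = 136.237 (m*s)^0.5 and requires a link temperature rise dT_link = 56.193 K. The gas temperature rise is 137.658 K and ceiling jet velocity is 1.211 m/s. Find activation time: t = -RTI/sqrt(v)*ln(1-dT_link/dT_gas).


dT_link/dT_gas = 0.40821
ln(1 - 0.40821) = -0.52460
t = -136.237 / sqrt(1.211) * -0.52460 = 64.946 s

64.946 s


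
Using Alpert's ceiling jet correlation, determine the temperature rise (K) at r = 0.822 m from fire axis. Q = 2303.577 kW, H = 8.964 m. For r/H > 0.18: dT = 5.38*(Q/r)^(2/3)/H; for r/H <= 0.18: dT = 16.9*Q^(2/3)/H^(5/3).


r/H = 0.822 / 8.964 = 0.091700
r/H <= 0.18, so dT = 16.9*Q^(2/3)/H^(5/3)
Q^(2/3) = 174.42
H^(5/3) = 38.681
dT = 16.9 * 174.42 / 38.681 = 76.205 K

76.205 K


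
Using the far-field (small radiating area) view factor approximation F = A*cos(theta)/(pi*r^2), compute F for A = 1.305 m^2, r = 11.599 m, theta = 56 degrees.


cos(56 deg) = 0.55919
pi*r^2 = 422.66
F = 1.305 * 0.55919 / 422.66 = 0.0017266

0.0017266


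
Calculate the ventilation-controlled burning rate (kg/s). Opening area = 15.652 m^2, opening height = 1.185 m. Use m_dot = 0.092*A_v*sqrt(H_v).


sqrt(H_v) = 1.0886
m_dot = 0.092 * 15.652 * 1.0886 = 1.5675 kg/s

1.5675 kg/s


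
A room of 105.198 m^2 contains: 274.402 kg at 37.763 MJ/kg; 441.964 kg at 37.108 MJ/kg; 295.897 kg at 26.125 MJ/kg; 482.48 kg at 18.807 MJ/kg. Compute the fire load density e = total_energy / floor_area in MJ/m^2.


Total energy = 274.402*37.763 + 441.964*37.108 + 295.897*26.125 + 482.48*18.807
= 10362.24 + 16400.40 + 7730.309 + 9074.001
= 43566.95 MJ
e = 43566.95 / 105.198 = 414.14 MJ/m^2

414.14 MJ/m^2


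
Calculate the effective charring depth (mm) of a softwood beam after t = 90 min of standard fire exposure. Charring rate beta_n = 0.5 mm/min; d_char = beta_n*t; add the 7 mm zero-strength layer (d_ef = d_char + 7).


d_char = 0.5 * 90 = 45 mm
d_ef = 45 + 1.0*7 = 52 mm

52 mm


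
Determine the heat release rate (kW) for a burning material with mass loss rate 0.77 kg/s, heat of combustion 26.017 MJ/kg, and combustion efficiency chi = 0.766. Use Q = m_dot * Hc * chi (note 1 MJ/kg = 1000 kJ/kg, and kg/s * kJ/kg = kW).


Hc = 26.017 MJ/kg = 26.017 * 1000 kJ/kg = 26017 kJ/kg
Q = 0.77 kg/s * 26017 kJ/kg * 0.766 = 15345 kW

15345 kW


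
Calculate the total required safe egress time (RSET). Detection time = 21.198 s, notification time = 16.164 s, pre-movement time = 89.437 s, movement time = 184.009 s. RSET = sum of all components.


Total = 21.198 + 16.164 + 89.437 + 184.009 = 310.808 s

310.808 s


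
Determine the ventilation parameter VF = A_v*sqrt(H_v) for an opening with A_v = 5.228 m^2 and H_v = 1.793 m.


sqrt(H_v) = 1.3390
VF = 5.228 * 1.3390 = 7.0004 m^(5/2)

7.0004 m^(5/2)


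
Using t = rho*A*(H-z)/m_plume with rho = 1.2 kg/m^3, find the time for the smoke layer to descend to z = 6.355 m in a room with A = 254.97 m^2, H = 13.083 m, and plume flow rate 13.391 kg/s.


H - z = 6.728 m
t = 1.2 * 254.97 * 6.728 / 13.391 = 153.72 s

153.72 s


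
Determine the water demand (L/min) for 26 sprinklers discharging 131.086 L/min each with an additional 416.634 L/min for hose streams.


Sprinkler demand = 26 * 131.086 = 3408.236 L/min
Total = 3408.236 + 416.634 = 3824.87 L/min

3824.87 L/min


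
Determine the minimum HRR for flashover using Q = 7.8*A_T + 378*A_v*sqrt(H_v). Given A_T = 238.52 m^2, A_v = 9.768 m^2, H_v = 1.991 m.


7.8*A_T = 1860.456
sqrt(H_v) = 1.4110
378*A_v*sqrt(H_v) = 5209.9
Q = 1860.456 + 5209.9 = 7070.4 kW

7070.4 kW


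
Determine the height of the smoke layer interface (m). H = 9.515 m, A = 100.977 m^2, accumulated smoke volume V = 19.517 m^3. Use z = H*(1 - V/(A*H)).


V/(A*H) = 0.020313
1 - 0.020313 = 0.97969
z = 9.515 * 0.97969 = 9.3217 m

9.3217 m


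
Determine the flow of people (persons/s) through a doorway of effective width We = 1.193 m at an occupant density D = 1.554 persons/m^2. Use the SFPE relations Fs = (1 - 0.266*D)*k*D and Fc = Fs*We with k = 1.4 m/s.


1 - 0.266*D = 1 - 0.266*1.554 = 0.58664
Fs = 0.58664 * 1.4 * 1.554 = 1.2763 persons/(s*m)
Fc = 1.2763 * 1.193 = 1.5226 persons/s

1.5226 persons/s


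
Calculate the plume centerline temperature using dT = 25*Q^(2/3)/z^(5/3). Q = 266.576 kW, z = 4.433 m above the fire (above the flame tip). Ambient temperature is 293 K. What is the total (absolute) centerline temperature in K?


Q^(2/3) = 41.420
z^(5/3) = 11.963
dT = 25 * 41.420 / 11.963 = 86.561 K
T = 293 + 86.561 = 379.56 K

379.56 K


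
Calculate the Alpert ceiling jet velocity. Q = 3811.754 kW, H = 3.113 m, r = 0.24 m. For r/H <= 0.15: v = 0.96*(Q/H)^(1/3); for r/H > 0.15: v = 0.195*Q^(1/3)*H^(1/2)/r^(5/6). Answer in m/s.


r/H = 0.24 / 3.113 = 0.077096
r/H <= 0.15, so v = 0.96*(Q/H)^(1/3)
Q/H = 1224.5
(Q/H)^(1/3) = 10.698
v = 0.96 * 10.698 = 10.270 m/s

10.270 m/s


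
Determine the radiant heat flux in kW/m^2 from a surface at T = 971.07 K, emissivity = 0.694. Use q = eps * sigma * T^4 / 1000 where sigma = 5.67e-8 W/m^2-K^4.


T^4 = 8.8921e+11
q = 0.694 * 5.67e-8 * 8.8921e+11 / 1000 = 34.990 kW/m^2

34.990 kW/m^2


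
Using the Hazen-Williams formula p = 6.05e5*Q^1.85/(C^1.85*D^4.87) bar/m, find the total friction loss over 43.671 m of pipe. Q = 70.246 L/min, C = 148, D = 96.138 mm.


Q^1.85 = 2607.7
C^1.85 = 10351
D^4.87 = 4.5363e+09
p/m = 3.3599e-05 bar/m
p_total = 3.3599e-05 * 43.671 = 0.0014673 bar

0.0014673 bar


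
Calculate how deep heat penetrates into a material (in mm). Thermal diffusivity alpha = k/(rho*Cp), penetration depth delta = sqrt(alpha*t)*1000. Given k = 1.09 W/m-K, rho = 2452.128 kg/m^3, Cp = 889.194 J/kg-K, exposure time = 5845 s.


alpha = 1.09 / (2452.128 * 889.194) = 4.9990e-07 m^2/s
alpha * t = 0.0029219
delta = sqrt(0.0029219) * 1000 = 54.055 mm

54.055 mm


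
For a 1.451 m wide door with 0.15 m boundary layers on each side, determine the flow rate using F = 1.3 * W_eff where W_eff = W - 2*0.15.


W_eff = 1.451 - 0.30 = 1.151 m
F = 1.3 * 1.151 = 1.4963 persons/s

1.4963 persons/s


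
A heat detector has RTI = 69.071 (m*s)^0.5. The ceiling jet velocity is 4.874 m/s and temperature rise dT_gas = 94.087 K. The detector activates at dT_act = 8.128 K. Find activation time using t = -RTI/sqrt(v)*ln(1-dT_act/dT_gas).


dT_act/dT_gas = 0.086388
ln(1 - 0.086388) = -0.090349
t = -69.071 / sqrt(4.874) * -0.090349 = 2.8267 s

2.8267 s


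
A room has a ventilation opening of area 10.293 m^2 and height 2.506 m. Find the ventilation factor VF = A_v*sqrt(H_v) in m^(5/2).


sqrt(H_v) = 1.5830
VF = 10.293 * 1.5830 = 16.294 m^(5/2)

16.294 m^(5/2)


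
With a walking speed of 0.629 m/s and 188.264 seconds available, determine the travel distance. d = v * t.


d = 0.629 * 188.264 = 118.42 m

118.42 m


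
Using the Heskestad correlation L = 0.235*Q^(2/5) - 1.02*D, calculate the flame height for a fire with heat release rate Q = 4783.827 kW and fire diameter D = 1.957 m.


Q^(2/5) = 29.642
0.235 * Q^(2/5) = 6.9659
1.02 * D = 1.9961
L = 4.9698 m

4.9698 m


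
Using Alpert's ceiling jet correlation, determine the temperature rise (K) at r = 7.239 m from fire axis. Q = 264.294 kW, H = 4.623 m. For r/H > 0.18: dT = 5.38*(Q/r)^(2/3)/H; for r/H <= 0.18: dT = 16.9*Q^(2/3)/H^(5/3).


r/H = 7.239 / 4.623 = 1.5659
r/H > 0.18, so dT = 5.38*(Q/r)^(2/3)/H
Q/r = 36.510
(Q/r)^(2/3) = 11.005
dT = 5.38 * 11.005 / 4.623 = 12.807 K

12.807 K


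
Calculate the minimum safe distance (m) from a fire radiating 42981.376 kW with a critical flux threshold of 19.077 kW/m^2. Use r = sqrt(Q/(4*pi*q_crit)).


4*pi*q_crit = 239.73
Q/(4*pi*q_crit) = 179.29
r = sqrt(179.29) = 13.390 m

13.390 m


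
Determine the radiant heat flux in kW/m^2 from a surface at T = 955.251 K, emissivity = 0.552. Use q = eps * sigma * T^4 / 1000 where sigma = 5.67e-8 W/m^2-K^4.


T^4 = 8.3266e+11
q = 0.552 * 5.67e-8 * 8.3266e+11 / 1000 = 26.061 kW/m^2

26.061 kW/m^2


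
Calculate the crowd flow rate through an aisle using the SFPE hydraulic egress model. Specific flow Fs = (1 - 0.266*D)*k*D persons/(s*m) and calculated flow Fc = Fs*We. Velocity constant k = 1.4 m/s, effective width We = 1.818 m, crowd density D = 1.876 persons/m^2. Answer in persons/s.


1 - 0.266*D = 1 - 0.266*1.876 = 0.50098
Fs = 0.50098 * 1.4 * 1.876 = 1.3158 persons/(s*m)
Fc = 1.3158 * 1.818 = 2.3921 persons/s

2.3921 persons/s


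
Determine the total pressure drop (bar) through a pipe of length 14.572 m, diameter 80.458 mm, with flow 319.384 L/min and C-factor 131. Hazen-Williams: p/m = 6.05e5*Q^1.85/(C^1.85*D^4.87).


Q^1.85 = 42952
C^1.85 = 8259.5
D^4.87 = 1.9060e+09
p/m = 0.0016507 bar/m
p_total = 0.0016507 * 14.572 = 0.024054 bar

0.024054 bar


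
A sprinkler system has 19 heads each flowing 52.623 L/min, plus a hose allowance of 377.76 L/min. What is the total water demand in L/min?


Sprinkler demand = 19 * 52.623 = 999.837 L/min
Total = 999.837 + 377.76 = 1377.597 L/min

1377.597 L/min


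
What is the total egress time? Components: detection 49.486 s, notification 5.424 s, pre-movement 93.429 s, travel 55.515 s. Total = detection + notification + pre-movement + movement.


Total = 49.486 + 5.424 + 93.429 + 55.515 = 203.854 s

203.854 s


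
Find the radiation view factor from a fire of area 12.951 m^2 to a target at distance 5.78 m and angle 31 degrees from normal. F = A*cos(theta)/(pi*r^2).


cos(31 deg) = 0.85717
pi*r^2 = 104.96
F = 12.951 * 0.85717 / 104.96 = 0.10577

0.10577


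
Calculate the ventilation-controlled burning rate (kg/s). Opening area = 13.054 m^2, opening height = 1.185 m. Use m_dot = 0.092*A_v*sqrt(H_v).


sqrt(H_v) = 1.0886
m_dot = 0.092 * 13.054 * 1.0886 = 1.3073 kg/s

1.3073 kg/s


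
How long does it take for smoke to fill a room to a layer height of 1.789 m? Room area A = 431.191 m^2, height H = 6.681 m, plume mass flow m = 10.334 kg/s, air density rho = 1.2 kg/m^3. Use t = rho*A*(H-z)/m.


H - z = 4.892 m
t = 1.2 * 431.191 * 4.892 / 10.334 = 244.95 s

244.95 s


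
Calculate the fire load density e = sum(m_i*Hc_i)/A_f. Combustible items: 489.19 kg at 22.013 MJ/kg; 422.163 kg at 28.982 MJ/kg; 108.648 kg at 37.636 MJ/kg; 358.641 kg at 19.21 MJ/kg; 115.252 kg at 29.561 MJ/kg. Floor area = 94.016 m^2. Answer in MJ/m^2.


Total energy = 489.19*22.013 + 422.163*28.982 + 108.648*37.636 + 358.641*19.21 + 115.252*29.561
= 10768.54 + 12235.13 + 4089.076 + 6889.494 + 3406.964
= 37389.20 MJ
e = 37389.20 / 94.016 = 397.69 MJ/m^2

397.69 MJ/m^2


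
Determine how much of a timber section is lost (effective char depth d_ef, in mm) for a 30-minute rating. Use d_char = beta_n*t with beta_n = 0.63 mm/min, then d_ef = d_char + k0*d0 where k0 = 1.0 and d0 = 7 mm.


d_char = 0.63 * 30 = 18.9 mm
d_ef = 18.9 + 1.0*7 = 25.9 mm

25.9 mm


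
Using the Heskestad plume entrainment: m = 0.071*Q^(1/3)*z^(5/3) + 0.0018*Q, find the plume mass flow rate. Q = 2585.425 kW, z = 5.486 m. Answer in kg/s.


Q^(1/3) = 13.725
z^(5/3) = 17.064
First term = 0.071 * 13.725 * 17.064 = 16.629
Second term = 0.0018 * 2585.425 = 4.6538
m = 21.283 kg/s

21.283 kg/s


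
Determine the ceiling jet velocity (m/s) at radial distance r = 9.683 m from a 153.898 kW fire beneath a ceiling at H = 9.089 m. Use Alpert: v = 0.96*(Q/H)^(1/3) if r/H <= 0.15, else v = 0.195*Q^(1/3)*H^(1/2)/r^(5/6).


r/H = 9.683 / 9.089 = 1.0654
r/H > 0.15, so v = 0.195*Q^(1/3)*H^(1/2)/r^(5/6)
Q^(1/3) = 5.3589
H^(1/2) = 3.0148
r^(5/6) = 6.6325
v = 0.195 * 5.3589 * 3.0148 / 6.6325 = 0.47500 m/s

0.47500 m/s


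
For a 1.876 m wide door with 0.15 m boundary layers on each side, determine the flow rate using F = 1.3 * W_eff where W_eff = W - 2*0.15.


W_eff = 1.876 - 0.30 = 1.576 m
F = 1.3 * 1.576 = 2.0488 persons/s

2.0488 persons/s


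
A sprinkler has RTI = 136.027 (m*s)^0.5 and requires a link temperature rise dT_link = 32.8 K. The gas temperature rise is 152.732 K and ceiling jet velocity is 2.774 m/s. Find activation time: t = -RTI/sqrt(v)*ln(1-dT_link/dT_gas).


dT_link/dT_gas = 0.21476
ln(1 - 0.21476) = -0.24176
t = -136.027 / sqrt(2.774) * -0.24176 = 19.745 s

19.745 s


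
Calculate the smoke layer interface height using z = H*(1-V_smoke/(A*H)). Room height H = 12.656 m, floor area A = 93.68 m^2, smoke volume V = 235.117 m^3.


V/(A*H) = 0.19831
1 - 0.19831 = 0.80169
z = 12.656 * 0.80169 = 10.146 m

10.146 m
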